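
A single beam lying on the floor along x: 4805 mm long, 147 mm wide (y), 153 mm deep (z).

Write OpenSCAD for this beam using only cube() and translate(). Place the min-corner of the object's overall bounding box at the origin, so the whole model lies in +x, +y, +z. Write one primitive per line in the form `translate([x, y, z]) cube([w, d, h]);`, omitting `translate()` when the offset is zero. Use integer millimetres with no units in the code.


cube([4805, 147, 153]);


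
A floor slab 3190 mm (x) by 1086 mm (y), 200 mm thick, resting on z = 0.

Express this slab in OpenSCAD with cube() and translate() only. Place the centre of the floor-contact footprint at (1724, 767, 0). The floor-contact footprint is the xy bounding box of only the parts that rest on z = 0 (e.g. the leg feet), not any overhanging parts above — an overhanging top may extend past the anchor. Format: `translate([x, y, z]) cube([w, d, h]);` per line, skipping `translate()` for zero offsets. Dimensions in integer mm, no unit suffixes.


translate([129, 224, 0]) cube([3190, 1086, 200]);


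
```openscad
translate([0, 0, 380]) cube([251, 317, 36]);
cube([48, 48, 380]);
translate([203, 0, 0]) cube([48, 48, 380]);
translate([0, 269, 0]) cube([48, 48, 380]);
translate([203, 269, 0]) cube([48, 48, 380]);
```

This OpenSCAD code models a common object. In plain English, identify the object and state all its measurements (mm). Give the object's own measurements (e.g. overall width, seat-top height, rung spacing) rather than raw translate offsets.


A simple wooden stool: a rectangular seat 251 mm (x) by 317 mm (y), 36 mm thick, top face at z = 416 mm, on four square legs, each 48×48 mm in cross-section. The legs rest on z = 0, each flush with a corner of the seat.


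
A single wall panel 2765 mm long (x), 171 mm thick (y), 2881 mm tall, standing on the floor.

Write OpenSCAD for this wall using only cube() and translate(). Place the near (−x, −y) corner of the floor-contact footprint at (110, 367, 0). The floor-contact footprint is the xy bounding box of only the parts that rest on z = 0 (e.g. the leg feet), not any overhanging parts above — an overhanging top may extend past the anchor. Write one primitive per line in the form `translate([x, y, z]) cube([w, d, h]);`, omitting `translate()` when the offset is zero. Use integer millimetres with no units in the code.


translate([110, 367, 0]) cube([2765, 171, 2881]);


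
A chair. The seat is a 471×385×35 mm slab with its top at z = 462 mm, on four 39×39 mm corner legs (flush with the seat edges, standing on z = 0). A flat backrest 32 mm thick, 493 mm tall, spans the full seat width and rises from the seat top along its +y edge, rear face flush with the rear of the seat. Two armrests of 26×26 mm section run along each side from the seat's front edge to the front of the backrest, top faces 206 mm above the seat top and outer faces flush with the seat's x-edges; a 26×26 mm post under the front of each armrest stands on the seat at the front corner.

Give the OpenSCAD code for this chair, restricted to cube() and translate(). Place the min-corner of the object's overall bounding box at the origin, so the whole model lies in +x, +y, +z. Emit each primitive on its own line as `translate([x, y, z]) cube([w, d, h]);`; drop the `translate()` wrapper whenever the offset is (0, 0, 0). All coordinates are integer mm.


translate([0, 0, 427]) cube([471, 385, 35]);
cube([39, 39, 427]);
translate([432, 0, 0]) cube([39, 39, 427]);
translate([0, 346, 0]) cube([39, 39, 427]);
translate([432, 346, 0]) cube([39, 39, 427]);
translate([0, 353, 462]) cube([471, 32, 493]);
translate([0, 0, 642]) cube([26, 353, 26]);
translate([445, 0, 642]) cube([26, 353, 26]);
translate([0, 0, 462]) cube([26, 26, 180]);
translate([445, 0, 462]) cube([26, 26, 180]);


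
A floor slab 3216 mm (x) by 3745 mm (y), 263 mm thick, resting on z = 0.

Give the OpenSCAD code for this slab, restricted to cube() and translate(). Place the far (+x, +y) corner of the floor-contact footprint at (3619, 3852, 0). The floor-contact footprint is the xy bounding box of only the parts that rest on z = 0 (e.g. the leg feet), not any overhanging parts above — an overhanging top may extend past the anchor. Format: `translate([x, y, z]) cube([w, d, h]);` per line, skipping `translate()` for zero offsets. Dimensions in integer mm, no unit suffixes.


translate([403, 107, 0]) cube([3216, 3745, 263]);


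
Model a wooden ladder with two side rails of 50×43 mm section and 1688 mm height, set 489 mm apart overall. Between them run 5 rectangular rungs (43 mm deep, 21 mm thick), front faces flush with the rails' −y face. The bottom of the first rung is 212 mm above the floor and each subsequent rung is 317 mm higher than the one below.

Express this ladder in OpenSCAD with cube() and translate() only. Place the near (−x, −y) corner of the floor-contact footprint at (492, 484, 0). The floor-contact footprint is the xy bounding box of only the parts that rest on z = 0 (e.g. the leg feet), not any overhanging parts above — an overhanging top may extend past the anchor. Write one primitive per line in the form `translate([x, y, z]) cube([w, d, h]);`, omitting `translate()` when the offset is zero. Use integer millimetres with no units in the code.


translate([492, 484, 0]) cube([50, 43, 1688]);
translate([931, 484, 0]) cube([50, 43, 1688]);
translate([542, 484, 212]) cube([389, 43, 21]);
translate([542, 484, 529]) cube([389, 43, 21]);
translate([542, 484, 846]) cube([389, 43, 21]);
translate([542, 484, 1163]) cube([389, 43, 21]);
translate([542, 484, 1480]) cube([389, 43, 21]);


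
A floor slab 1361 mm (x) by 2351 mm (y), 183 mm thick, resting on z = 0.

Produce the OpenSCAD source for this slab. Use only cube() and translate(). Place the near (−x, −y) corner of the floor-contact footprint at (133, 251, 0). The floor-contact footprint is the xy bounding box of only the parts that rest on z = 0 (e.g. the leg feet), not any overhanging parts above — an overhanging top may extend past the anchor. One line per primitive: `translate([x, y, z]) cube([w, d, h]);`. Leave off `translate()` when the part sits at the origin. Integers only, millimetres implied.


translate([133, 251, 0]) cube([1361, 2351, 183]);


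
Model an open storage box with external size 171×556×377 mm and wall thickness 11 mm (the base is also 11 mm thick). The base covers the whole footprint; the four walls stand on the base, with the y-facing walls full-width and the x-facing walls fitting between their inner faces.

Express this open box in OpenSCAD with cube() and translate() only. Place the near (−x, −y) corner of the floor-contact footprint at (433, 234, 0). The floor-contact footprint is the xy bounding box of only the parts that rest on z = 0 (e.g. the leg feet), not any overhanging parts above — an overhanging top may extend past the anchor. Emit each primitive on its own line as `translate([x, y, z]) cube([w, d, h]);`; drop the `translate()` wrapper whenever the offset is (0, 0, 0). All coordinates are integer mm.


translate([433, 234, 0]) cube([171, 556, 11]);
translate([433, 234, 11]) cube([171, 11, 366]);
translate([433, 779, 11]) cube([171, 11, 366]);
translate([433, 245, 11]) cube([11, 534, 366]);
translate([593, 245, 11]) cube([11, 534, 366]);


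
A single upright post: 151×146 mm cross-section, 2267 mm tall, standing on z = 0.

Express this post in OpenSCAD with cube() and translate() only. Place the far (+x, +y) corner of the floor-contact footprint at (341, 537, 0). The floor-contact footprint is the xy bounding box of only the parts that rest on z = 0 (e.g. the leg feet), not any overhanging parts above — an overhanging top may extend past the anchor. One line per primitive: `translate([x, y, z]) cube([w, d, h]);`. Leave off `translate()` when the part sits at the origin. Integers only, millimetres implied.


translate([190, 391, 0]) cube([151, 146, 2267]);


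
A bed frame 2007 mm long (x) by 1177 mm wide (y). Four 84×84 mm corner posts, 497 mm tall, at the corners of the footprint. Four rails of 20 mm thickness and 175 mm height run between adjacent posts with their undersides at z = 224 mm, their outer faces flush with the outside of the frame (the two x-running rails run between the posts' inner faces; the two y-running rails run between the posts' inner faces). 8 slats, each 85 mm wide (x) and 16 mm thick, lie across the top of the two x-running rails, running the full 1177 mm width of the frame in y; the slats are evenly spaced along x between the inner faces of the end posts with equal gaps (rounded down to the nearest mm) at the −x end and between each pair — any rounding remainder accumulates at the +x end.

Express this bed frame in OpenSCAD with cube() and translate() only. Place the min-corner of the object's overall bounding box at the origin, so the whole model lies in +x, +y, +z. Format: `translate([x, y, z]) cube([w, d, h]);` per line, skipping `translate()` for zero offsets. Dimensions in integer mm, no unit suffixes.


// slat z = rail_z + rail_h = 224 + 175 = 399
// slat gap = ⌊(1839 − 8·85) / 9⌋ = 128
cube([84, 84, 497]);
translate([0, 1093, 0]) cube([84, 84, 497]);
translate([1923, 0, 0]) cube([84, 84, 497]);
translate([1923, 1093, 0]) cube([84, 84, 497]);
translate([84, 0, 224]) cube([1839, 20, 175]);
translate([84, 1157, 224]) cube([1839, 20, 175]);
translate([0, 84, 224]) cube([20, 1009, 175]);
translate([1987, 84, 224]) cube([20, 1009, 175]);
translate([212, 0, 399]) cube([85, 1177, 16]);
translate([425, 0, 399]) cube([85, 1177, 16]);
translate([638, 0, 399]) cube([85, 1177, 16]);
translate([851, 0, 399]) cube([85, 1177, 16]);
translate([1064, 0, 399]) cube([85, 1177, 16]);
translate([1277, 0, 399]) cube([85, 1177, 16]);
translate([1490, 0, 399]) cube([85, 1177, 16]);
translate([1703, 0, 399]) cube([85, 1177, 16]);


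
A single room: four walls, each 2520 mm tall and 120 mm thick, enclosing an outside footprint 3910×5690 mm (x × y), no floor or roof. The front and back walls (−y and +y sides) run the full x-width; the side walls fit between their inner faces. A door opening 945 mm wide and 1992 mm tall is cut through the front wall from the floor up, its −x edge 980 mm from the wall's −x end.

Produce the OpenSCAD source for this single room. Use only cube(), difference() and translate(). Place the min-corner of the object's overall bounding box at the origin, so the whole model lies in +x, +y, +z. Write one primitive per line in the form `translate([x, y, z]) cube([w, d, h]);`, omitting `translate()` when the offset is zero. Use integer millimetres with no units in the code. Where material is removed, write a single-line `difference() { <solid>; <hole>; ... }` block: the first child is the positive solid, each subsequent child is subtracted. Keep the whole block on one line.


difference() { cube([3910, 120, 2520]); translate([980, 0, 0]) cube([945, 120, 1992]); }
translate([0, 5570, 0]) cube([3910, 120, 2520]);
translate([0, 120, 0]) cube([120, 5450, 2520]);
translate([3790, 120, 0]) cube([120, 5450, 2520]);


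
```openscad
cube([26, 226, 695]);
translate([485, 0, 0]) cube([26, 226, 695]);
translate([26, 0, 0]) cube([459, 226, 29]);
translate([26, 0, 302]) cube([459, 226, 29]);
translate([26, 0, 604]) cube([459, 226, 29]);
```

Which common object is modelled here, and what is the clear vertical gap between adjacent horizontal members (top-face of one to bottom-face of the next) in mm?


A bookshelf. The clear shelf gap is 273 mm.

Two tall side panels with 3 horizontal boards between them — a bookshelf. The first two shelf undersides are at z = 0 and z = 302; with shelf thickness 29, the clear gap is 302 − 0 − 29 = 273 mm.


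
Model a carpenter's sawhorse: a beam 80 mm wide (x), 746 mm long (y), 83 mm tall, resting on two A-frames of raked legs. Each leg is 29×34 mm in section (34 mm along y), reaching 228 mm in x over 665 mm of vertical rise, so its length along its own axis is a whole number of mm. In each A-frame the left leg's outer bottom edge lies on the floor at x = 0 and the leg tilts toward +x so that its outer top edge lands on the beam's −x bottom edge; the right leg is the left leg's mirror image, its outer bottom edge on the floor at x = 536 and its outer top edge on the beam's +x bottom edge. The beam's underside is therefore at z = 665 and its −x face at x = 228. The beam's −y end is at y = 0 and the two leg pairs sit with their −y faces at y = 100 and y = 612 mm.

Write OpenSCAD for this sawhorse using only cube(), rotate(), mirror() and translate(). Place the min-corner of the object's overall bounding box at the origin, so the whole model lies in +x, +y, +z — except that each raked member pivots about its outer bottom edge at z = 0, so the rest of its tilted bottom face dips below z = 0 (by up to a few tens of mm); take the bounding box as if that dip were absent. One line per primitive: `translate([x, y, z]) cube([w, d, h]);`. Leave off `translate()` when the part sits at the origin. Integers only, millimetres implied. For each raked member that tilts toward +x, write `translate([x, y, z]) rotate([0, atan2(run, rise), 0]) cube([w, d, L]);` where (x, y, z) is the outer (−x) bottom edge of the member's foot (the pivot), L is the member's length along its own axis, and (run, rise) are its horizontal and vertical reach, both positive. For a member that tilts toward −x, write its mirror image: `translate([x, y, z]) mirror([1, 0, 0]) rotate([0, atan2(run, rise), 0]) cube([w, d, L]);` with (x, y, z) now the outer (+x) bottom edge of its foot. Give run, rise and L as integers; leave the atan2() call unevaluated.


translate([228, 0, 665]) cube([80, 746, 83]);
translate([0, 100, 0]) rotate([0, atan2(228, 665), 0]) cube([29, 34, 703]);
translate([536, 100, 0]) mirror([1, 0, 0]) rotate([0, atan2(228, 665), 0]) cube([29, 34, 703]);
translate([0, 612, 0]) rotate([0, atan2(228, 665), 0]) cube([29, 34, 703]);
translate([536, 612, 0]) mirror([1, 0, 0]) rotate([0, atan2(228, 665), 0]) cube([29, 34, 703]);


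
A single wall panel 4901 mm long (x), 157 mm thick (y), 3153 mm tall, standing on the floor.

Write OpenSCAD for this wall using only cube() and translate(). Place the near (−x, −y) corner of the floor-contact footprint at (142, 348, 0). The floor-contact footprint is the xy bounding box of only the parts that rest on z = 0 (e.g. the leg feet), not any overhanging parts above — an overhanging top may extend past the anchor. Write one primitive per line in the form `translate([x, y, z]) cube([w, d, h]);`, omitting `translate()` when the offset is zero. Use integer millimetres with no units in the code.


translate([142, 348, 0]) cube([4901, 157, 3153]);


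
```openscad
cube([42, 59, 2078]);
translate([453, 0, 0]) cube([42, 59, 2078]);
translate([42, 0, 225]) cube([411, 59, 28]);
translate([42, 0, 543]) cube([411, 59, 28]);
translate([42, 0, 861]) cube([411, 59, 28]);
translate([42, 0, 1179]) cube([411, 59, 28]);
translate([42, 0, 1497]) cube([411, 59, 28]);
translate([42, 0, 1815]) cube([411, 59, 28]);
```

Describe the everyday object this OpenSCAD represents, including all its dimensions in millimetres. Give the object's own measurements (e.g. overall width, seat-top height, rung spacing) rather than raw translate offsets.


A straight ladder. Two 42×59 mm vertical rails, 2078 mm tall, stand 495 mm apart (outside-to-outside) with their front faces coplanar on the −y side. 6 rungs, each 59 mm deep and 28 mm tall, span between the inner faces of the rails, front faces flush with the rails. The lowest rung's underside is at z = 225 mm and rungs are spaced 318 mm apart (underside to underside).


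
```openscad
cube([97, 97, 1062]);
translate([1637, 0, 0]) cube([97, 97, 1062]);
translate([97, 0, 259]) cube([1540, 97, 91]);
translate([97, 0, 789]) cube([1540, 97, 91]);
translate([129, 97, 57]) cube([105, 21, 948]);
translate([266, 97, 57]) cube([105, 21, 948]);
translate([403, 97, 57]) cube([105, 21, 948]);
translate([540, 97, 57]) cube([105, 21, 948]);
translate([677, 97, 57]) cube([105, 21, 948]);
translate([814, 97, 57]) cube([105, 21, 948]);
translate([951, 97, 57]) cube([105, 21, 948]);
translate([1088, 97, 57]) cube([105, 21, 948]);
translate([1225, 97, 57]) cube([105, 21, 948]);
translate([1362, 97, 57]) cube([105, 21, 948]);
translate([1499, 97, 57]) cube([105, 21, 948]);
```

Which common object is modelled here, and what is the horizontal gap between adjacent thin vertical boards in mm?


A fence section. The picket gap is 32 mm.

Two posts, two rails, 11 pickets — a fence section. Span 1540 mm holds 11 pickets of 105 mm with 12 equal gaps: ⌊(1540 − 11·105) / 12⌋ = 32 mm.


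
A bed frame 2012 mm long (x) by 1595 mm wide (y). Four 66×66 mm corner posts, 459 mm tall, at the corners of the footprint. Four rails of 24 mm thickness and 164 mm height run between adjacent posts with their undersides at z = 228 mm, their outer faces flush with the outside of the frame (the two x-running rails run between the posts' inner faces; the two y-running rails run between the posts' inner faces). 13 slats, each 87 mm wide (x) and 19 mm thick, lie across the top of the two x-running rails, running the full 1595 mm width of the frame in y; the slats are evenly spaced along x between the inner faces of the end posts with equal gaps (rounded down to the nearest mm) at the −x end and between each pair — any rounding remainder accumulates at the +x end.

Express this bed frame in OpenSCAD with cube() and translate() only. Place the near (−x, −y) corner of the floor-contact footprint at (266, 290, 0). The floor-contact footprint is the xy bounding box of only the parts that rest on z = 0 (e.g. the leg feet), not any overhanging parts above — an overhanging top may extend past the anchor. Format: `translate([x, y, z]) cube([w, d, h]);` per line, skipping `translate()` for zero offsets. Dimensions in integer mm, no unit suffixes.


translate([266, 290, 0]) cube([66, 66, 459]);
translate([266, 1819, 0]) cube([66, 66, 459]);
translate([2212, 290, 0]) cube([66, 66, 459]);
translate([2212, 1819, 0]) cube([66, 66, 459]);
translate([332, 290, 228]) cube([1880, 24, 164]);
translate([332, 1861, 228]) cube([1880, 24, 164]);
translate([266, 356, 228]) cube([24, 1463, 164]);
translate([2254, 356, 228]) cube([24, 1463, 164]);
translate([385, 290, 392]) cube([87, 1595, 19]);
translate([525, 290, 392]) cube([87, 1595, 19]);
translate([665, 290, 392]) cube([87, 1595, 19]);
translate([805, 290, 392]) cube([87, 1595, 19]);
translate([945, 290, 392]) cube([87, 1595, 19]);
translate([1085, 290, 392]) cube([87, 1595, 19]);
translate([1225, 290, 392]) cube([87, 1595, 19]);
translate([1365, 290, 392]) cube([87, 1595, 19]);
translate([1505, 290, 392]) cube([87, 1595, 19]);
translate([1645, 290, 392]) cube([87, 1595, 19]);
translate([1785, 290, 392]) cube([87, 1595, 19]);
translate([1925, 290, 392]) cube([87, 1595, 19]);
translate([2065, 290, 392]) cube([87, 1595, 19]);


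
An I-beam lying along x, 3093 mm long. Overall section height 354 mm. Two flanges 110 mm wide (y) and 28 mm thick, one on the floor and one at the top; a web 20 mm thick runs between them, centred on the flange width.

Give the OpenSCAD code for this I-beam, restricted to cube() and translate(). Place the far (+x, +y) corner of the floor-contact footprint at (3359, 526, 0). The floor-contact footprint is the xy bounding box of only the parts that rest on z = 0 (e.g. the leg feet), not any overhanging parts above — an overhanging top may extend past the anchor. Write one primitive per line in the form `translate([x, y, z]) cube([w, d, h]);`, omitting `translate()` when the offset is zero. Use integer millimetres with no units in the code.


translate([266, 416, 0]) cube([3093, 110, 28]);
translate([266, 461, 28]) cube([3093, 20, 298]);
translate([266, 416, 326]) cube([3093, 110, 28]);


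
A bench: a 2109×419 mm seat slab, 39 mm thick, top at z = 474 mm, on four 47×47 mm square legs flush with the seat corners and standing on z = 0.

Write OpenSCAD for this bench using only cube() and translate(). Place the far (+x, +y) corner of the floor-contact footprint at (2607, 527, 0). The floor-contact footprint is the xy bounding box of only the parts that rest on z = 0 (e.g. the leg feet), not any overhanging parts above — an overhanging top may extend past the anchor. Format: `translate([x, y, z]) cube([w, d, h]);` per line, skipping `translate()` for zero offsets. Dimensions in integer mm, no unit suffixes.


translate([498, 108, 435]) cube([2109, 419, 39]);
translate([498, 108, 0]) cube([47, 47, 435]);
translate([498, 480, 0]) cube([47, 47, 435]);
translate([2560, 108, 0]) cube([47, 47, 435]);
translate([2560, 480, 0]) cube([47, 47, 435]);


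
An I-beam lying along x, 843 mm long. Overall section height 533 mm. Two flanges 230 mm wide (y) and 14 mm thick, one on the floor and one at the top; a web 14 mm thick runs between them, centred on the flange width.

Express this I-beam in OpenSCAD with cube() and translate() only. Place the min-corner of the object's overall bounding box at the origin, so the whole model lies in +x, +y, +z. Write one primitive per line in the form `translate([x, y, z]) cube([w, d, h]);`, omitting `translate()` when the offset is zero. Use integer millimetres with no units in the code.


cube([843, 230, 14]);
translate([0, 108, 14]) cube([843, 14, 505]);
translate([0, 0, 519]) cube([843, 230, 14]);


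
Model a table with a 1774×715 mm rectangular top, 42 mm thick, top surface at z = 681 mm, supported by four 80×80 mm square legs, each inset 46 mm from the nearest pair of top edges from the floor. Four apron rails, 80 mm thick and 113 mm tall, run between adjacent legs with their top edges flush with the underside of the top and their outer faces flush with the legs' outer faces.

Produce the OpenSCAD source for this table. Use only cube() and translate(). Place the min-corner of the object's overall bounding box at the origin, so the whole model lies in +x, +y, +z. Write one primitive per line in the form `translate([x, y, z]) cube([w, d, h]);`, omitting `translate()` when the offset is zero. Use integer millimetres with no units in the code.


// leg_h = 681 - 42 = 639
// apron z = 639 - 113 = 526
translate([0, 0, 639]) cube([1774, 715, 42]);
translate([46, 46, 0]) cube([80, 80, 639]);
translate([1648, 46, 0]) cube([80, 80, 639]);
translate([46, 589, 0]) cube([80, 80, 639]);
translate([1648, 589, 0]) cube([80, 80, 639]);
translate([126, 46, 526]) cube([1522, 80, 113]);
translate([126, 589, 526]) cube([1522, 80, 113]);
translate([46, 126, 526]) cube([80, 463, 113]);
translate([1648, 126, 526]) cube([80, 463, 113]);


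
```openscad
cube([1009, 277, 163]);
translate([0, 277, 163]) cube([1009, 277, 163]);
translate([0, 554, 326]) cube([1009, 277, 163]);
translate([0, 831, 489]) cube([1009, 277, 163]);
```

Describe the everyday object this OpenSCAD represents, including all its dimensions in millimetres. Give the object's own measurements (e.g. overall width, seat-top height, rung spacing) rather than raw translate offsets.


A straight staircase of 4 solid steps. Each step is 1009 mm wide (x), 277 mm deep (y, the going) and 163 mm tall (the rise). The first step rests on the floor; each subsequent step sits one going further in +y and one rise higher in +z, directly behind and above the previous step with no overlap.


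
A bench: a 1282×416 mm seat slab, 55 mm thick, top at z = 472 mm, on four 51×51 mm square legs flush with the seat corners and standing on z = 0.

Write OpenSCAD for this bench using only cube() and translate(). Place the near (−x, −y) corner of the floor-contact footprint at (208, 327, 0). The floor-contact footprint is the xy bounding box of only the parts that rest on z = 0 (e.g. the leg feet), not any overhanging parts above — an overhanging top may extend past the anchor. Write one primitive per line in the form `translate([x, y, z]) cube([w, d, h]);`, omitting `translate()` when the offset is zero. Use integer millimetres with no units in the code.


translate([208, 327, 417]) cube([1282, 416, 55]);
translate([208, 327, 0]) cube([51, 51, 417]);
translate([208, 692, 0]) cube([51, 51, 417]);
translate([1439, 327, 0]) cube([51, 51, 417]);
translate([1439, 692, 0]) cube([51, 51, 417]);


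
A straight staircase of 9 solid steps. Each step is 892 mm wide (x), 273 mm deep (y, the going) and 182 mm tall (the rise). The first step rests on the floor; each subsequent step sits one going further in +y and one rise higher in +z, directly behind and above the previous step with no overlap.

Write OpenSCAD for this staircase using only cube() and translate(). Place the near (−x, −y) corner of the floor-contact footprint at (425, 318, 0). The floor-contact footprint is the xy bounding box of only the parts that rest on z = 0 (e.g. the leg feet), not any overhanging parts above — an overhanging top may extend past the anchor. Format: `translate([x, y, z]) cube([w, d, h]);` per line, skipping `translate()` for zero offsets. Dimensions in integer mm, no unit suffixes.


translate([425, 318, 0]) cube([892, 273, 182]);
translate([425, 591, 182]) cube([892, 273, 182]);
translate([425, 864, 364]) cube([892, 273, 182]);
translate([425, 1137, 546]) cube([892, 273, 182]);
translate([425, 1410, 728]) cube([892, 273, 182]);
translate([425, 1683, 910]) cube([892, 273, 182]);
translate([425, 1956, 1092]) cube([892, 273, 182]);
translate([425, 2229, 1274]) cube([892, 273, 182]);
translate([425, 2502, 1456]) cube([892, 273, 182]);


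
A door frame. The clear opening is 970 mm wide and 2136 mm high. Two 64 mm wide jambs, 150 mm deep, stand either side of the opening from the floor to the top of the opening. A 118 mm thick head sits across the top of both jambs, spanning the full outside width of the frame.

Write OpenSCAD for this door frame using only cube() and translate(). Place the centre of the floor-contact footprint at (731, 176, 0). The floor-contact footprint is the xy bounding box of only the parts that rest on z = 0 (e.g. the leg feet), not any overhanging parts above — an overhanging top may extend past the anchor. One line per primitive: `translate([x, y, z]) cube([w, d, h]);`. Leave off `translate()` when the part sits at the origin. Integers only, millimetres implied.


translate([182, 101, 0]) cube([64, 150, 2136]);
translate([1216, 101, 0]) cube([64, 150, 2136]);
translate([182, 101, 2136]) cube([1098, 150, 118]);


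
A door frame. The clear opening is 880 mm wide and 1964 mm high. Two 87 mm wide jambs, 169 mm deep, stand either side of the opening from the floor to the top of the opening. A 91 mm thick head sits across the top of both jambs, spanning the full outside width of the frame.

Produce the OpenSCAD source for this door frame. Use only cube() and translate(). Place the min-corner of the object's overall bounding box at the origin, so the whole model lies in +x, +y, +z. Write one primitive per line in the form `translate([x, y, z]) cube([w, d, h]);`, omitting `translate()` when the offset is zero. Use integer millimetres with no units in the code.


cube([87, 169, 1964]);
translate([967, 0, 0]) cube([87, 169, 1964]);
translate([0, 0, 1964]) cube([1054, 169, 91]);


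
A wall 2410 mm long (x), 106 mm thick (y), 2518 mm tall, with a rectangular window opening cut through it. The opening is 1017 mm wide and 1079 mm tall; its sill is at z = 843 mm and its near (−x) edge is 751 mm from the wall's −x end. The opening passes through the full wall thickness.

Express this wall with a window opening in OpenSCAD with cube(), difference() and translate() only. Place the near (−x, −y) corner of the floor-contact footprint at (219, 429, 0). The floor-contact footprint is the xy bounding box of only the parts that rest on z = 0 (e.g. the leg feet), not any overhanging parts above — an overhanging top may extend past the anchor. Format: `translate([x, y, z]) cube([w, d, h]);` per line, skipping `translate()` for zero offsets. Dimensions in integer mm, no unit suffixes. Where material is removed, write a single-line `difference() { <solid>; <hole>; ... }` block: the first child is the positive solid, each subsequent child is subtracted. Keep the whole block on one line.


difference() { translate([219, 429, 0]) cube([2410, 106, 2518]); translate([970, 429, 843]) cube([1017, 106, 1079]); }


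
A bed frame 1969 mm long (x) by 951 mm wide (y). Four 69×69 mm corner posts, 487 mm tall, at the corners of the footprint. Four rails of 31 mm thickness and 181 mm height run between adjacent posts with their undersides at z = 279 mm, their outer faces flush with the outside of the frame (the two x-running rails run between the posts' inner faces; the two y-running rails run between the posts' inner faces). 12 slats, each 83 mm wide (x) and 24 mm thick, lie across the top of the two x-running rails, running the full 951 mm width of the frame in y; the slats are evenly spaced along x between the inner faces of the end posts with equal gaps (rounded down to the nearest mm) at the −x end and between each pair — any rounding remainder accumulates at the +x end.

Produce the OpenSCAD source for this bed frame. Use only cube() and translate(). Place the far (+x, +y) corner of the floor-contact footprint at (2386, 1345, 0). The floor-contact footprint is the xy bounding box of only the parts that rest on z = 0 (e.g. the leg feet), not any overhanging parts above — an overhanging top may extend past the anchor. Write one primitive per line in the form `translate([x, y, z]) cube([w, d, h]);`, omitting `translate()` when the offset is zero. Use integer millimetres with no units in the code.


translate([417, 394, 0]) cube([69, 69, 487]);
translate([417, 1276, 0]) cube([69, 69, 487]);
translate([2317, 394, 0]) cube([69, 69, 487]);
translate([2317, 1276, 0]) cube([69, 69, 487]);
translate([486, 394, 279]) cube([1831, 31, 181]);
translate([486, 1314, 279]) cube([1831, 31, 181]);
translate([417, 463, 279]) cube([31, 813, 181]);
translate([2355, 463, 279]) cube([31, 813, 181]);
translate([550, 394, 460]) cube([83, 951, 24]);
translate([697, 394, 460]) cube([83, 951, 24]);
translate([844, 394, 460]) cube([83, 951, 24]);
translate([991, 394, 460]) cube([83, 951, 24]);
translate([1138, 394, 460]) cube([83, 951, 24]);
translate([1285, 394, 460]) cube([83, 951, 24]);
translate([1432, 394, 460]) cube([83, 951, 24]);
translate([1579, 394, 460]) cube([83, 951, 24]);
translate([1726, 394, 460]) cube([83, 951, 24]);
translate([1873, 394, 460]) cube([83, 951, 24]);
translate([2020, 394, 460]) cube([83, 951, 24]);
translate([2167, 394, 460]) cube([83, 951, 24]);


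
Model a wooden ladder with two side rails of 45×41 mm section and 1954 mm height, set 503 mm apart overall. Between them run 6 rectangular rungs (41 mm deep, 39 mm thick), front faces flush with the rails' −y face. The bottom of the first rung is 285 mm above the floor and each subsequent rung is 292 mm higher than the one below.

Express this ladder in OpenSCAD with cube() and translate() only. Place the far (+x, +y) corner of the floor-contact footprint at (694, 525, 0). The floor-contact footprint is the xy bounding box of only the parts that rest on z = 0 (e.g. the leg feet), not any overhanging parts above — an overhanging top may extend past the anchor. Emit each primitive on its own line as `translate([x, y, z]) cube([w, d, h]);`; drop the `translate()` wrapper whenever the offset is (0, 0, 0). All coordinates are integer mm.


translate([191, 484, 0]) cube([45, 41, 1954]);
translate([649, 484, 0]) cube([45, 41, 1954]);
translate([236, 484, 285]) cube([413, 41, 39]);
translate([236, 484, 577]) cube([413, 41, 39]);
translate([236, 484, 869]) cube([413, 41, 39]);
translate([236, 484, 1161]) cube([413, 41, 39]);
translate([236, 484, 1453]) cube([413, 41, 39]);
translate([236, 484, 1745]) cube([413, 41, 39]);


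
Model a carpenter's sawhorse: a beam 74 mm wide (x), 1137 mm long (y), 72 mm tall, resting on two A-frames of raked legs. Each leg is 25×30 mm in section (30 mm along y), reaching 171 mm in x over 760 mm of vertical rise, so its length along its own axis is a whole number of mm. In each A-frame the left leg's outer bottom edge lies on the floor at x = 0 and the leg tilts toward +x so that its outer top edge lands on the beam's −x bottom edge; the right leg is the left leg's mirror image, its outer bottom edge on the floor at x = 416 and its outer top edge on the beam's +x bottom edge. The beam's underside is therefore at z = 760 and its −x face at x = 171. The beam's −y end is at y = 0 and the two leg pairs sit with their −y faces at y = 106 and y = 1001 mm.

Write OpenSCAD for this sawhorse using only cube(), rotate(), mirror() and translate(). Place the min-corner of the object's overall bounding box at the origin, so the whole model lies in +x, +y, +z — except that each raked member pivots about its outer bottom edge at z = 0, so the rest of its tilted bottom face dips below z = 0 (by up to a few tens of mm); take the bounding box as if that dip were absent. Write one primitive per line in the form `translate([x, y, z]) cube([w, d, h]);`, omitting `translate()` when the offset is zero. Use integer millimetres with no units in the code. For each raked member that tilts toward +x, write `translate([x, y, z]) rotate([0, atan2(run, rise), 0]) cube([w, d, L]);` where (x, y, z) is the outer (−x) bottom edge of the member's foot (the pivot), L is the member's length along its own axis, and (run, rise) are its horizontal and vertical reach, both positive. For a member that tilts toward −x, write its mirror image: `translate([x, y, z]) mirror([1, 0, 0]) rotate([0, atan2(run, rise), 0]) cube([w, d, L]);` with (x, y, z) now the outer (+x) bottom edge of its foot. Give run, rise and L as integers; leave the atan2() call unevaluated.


translate([171, 0, 760]) cube([74, 1137, 72]);
translate([0, 106, 0]) rotate([0, atan2(171, 760), 0]) cube([25, 30, 779]);
translate([416, 106, 0]) mirror([1, 0, 0]) rotate([0, atan2(171, 760), 0]) cube([25, 30, 779]);
translate([0, 1001, 0]) rotate([0, atan2(171, 760), 0]) cube([25, 30, 779]);
translate([416, 1001, 0]) mirror([1, 0, 0]) rotate([0, atan2(171, 760), 0]) cube([25, 30, 779]);


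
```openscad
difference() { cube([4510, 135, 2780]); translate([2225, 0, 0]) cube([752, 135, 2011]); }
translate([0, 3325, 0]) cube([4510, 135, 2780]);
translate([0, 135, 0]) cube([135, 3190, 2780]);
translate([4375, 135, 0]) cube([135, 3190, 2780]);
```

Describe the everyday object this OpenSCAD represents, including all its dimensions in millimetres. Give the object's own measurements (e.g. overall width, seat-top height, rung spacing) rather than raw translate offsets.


A single room: four walls, each 2780 mm tall and 135 mm thick, enclosing an outside footprint 4510×3460 mm (x × y), no floor or roof. The front and back walls (−y and +y sides) run the full x-width; the side walls fit between their inner faces. A door opening 752 mm wide and 2011 mm tall is cut through the front wall from the floor up, its −x edge 2225 mm from the wall's −x end.


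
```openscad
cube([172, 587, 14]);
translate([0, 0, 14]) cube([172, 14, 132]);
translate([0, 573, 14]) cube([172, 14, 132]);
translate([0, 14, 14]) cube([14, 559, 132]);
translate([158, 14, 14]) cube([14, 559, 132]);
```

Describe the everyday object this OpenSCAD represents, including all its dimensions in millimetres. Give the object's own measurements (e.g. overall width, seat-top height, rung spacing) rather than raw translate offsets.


An open-topped rectangular box: outside dimensions 172×587×146 mm, with a uniform wall and base thickness of 14 mm. The base is a full 172×587 slab on the floor; four walls sit on top of the base. The front and back walls (the −y and +y sides) span the full width; the two side walls fit between them.


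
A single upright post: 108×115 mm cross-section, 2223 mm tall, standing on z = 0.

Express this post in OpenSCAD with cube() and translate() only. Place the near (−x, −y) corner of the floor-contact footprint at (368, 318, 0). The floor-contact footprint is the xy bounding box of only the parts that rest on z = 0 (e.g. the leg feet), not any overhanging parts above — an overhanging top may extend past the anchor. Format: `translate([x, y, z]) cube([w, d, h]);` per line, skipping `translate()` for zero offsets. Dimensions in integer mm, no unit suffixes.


translate([368, 318, 0]) cube([108, 115, 2223]);


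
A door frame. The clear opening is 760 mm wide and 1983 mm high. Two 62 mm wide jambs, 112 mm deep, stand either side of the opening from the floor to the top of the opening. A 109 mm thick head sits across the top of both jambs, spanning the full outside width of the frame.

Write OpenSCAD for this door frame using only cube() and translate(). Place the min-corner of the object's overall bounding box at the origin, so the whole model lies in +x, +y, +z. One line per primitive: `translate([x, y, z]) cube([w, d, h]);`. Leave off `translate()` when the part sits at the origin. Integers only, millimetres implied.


cube([62, 112, 1983]);
translate([822, 0, 0]) cube([62, 112, 1983]);
translate([0, 0, 1983]) cube([884, 112, 109]);


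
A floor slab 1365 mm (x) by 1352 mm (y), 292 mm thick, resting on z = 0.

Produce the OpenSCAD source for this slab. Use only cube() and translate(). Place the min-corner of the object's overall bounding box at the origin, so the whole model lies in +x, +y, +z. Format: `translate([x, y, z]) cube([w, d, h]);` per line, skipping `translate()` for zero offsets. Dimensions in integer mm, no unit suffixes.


cube([1365, 1352, 292]);


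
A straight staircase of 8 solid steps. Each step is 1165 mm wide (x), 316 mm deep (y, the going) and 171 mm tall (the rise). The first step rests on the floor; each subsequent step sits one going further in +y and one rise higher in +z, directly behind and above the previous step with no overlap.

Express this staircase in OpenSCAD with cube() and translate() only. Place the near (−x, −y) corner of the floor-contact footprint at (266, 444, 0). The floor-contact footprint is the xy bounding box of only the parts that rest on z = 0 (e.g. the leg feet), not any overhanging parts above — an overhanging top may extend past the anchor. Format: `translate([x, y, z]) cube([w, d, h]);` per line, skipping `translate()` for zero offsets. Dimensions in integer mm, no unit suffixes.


translate([266, 444, 0]) cube([1165, 316, 171]);
translate([266, 760, 171]) cube([1165, 316, 171]);
translate([266, 1076, 342]) cube([1165, 316, 171]);
translate([266, 1392, 513]) cube([1165, 316, 171]);
translate([266, 1708, 684]) cube([1165, 316, 171]);
translate([266, 2024, 855]) cube([1165, 316, 171]);
translate([266, 2340, 1026]) cube([1165, 316, 171]);
translate([266, 2656, 1197]) cube([1165, 316, 171]);


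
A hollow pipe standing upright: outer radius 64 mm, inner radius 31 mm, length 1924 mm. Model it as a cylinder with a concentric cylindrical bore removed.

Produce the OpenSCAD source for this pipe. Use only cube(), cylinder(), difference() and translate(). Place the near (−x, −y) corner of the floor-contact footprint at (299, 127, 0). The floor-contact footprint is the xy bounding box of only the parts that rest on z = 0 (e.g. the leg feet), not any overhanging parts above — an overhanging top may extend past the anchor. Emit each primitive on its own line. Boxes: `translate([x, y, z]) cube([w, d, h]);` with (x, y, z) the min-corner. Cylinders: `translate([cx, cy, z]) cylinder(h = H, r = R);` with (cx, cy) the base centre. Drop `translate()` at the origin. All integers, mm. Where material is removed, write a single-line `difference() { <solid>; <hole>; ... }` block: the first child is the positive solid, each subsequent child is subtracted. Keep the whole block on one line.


difference() { translate([363, 191, 0]) cylinder(h = 1924, r = 64); translate([363, 191, 0]) cylinder(h = 1924, r = 31); }


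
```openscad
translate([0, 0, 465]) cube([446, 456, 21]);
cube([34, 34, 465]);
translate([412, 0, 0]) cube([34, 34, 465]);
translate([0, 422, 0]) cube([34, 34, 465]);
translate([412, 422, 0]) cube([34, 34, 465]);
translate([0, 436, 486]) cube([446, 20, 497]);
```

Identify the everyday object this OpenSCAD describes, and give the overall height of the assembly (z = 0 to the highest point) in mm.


A chair. The overall height is 983 mm.

A slab on four corner posts with a tall panel at the back — a chair. The seat slab sits at z = 465 with thickness 21, and the 497 mm backrest starts at the seat top, so the overall height is 465 + 21 + 497 = 983 mm.
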